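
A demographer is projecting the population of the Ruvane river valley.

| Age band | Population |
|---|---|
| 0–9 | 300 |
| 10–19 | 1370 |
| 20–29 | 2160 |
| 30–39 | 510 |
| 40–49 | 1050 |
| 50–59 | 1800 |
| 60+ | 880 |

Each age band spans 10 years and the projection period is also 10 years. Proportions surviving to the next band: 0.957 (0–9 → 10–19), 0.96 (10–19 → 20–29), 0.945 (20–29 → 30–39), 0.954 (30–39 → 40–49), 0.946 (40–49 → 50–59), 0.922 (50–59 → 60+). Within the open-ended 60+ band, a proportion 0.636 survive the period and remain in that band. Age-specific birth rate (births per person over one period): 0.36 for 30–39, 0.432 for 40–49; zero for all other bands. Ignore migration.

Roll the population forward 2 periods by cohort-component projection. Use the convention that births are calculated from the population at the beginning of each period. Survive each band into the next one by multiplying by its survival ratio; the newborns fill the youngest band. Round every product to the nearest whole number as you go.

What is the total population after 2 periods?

7811

(Groups numbered youngest = 1 to oldest = 7.)
— Period 1 —
Births: 510 × 0.36 = 184 ; 1050 × 0.432 = 454 → 638
Group 2: 300 × 0.957 = 287
Group 3: 1370 × 0.96 = 1315
Group 4: 2160 × 0.945 = 2041
Group 5: 510 × 0.954 = 487
Group 6: 1050 × 0.946 = 993
Group 7: 1800 × 0.922 + 880 × 0.636 = 1660 + 560 = 2220
→ [638, 287, 1315, 2041, 487, 993, 2220]
— Period 2 —
Births: 2041 × 0.36 = 735 ; 487 × 0.432 = 210 → 945
Group 2: 638 × 0.957 = 611
Group 3: 287 × 0.96 = 276
Group 4: 1315 × 0.945 = 1243
Group 5: 2041 × 0.954 = 1947
Group 6: 487 × 0.946 = 461
Group 7: 993 × 0.922 + 2220 × 0.636 = 916 + 1412 = 2328
→ [945, 611, 276, 1243, 1947, 461, 2328]
Total after period 2: 945 + 611 + 276 + 1243 + 1947 + 461 + 2328 = 7811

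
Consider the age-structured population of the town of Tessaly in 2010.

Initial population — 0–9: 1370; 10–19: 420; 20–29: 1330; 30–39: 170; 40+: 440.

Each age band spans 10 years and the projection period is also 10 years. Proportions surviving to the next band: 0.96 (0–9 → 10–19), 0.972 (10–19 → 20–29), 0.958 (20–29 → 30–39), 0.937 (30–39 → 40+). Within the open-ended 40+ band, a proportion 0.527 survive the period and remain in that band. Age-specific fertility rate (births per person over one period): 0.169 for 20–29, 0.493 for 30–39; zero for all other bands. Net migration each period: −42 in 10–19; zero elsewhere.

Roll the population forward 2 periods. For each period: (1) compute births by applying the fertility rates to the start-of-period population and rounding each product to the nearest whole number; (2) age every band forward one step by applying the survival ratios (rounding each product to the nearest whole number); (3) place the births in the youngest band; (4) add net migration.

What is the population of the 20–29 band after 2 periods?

[period 1]
Births: 1330 × 0.169 = 225  |  170 × 0.493 = 84 → 309
10–19: 1370 × 0.96 = 1315
20–29: 420 × 0.972 = 408
30–39: 1330 × 0.958 = 1274
40+: 170 × 0.937 + 440 × 0.527 = 159 + 232 = 391
Net migration: 10–19 − 42 → 1273
Giving 309 / 1273 / 408 / 1274 / 391.
[period 2]
Births: 408 × 0.169 = 69  |  1274 × 0.493 = 628 → 697
10–19: 309 × 0.96 = 297
20–29: 1273 × 0.972 = 1237
30–39: 408 × 0.958 = 391
40+: 1274 × 0.937 + 391 × 0.527 = 1194 + 206 = 1400
Net migration: 10–19 − 42 → 255
Giving 697 / 255 / 1237 / 391 / 1400.

1237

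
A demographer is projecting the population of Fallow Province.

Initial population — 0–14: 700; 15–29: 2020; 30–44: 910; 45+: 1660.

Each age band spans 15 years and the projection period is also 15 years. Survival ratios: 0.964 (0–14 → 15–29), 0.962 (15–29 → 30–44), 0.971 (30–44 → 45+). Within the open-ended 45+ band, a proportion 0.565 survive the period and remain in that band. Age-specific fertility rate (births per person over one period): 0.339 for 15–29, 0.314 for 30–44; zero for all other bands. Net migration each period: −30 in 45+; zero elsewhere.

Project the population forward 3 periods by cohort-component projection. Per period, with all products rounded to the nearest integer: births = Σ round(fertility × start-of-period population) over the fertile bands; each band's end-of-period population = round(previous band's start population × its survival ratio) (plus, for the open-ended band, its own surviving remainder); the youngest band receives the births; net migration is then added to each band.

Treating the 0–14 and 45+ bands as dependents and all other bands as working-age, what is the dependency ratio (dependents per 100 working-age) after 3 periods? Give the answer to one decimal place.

160.4

(Bands numbered youngest = 1 to oldest = 4.)
[period 1]
Births: 2020 × 0.339 = 685 ; 910 × 0.314 = 286 → total 971
Band 2: 700 × 0.964 = 675
Band 3: 2020 × 0.962 = 1943
Band 4: 910 × 0.971 + 1660 × 0.565 = 884 + 938 = 1822
Net migration: Band 4 − 30 → 1792
→ [971, 675, 1943, 1792]
[period 2]
Births: 675 × 0.339 = 229 ; 1943 × 0.314 = 610 → total 839
Band 2: 971 × 0.964 = 936
Band 3: 675 × 0.962 = 649
Band 4: 1943 × 0.971 + 1792 × 0.565 = 1887 + 1012 = 2899
Net migration: Band 4 − 30 → 2869
→ [839, 936, 649, 2869]
[period 3]
Births: 936 × 0.339 = 317 ; 649 × 0.314 = 204 → total 521
Band 2: 839 × 0.964 = 809
Band 3: 936 × 0.962 = 900
Band 4: 649 × 0.971 + 2869 × 0.565 = 630 + 1621 = 2251
Net migration: Band 4 − 30 → 2221
→ [521, 809, 900, 2221]
Dependents (band 0–14 + band 45+) = 521 + 2221 = 2742; working-age = 1709; ratio = 2742/1709 × 100 = 160.4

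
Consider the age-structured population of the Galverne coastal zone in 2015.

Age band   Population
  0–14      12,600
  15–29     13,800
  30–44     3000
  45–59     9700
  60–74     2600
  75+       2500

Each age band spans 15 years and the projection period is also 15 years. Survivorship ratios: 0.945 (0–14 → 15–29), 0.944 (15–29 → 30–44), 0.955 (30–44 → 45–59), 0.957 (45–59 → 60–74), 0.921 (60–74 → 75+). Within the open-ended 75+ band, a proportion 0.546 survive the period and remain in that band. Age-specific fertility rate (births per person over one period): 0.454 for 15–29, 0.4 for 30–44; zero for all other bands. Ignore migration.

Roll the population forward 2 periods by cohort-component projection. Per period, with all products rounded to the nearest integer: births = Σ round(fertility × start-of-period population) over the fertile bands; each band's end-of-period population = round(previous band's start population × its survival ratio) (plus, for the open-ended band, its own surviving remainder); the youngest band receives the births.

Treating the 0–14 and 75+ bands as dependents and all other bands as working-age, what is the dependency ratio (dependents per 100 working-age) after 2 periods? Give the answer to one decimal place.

63.4

Let band 1 be 0–14 through band 6 = 75+.
[period 1]
Births: 13800 * 0.454 = 6265 ; 3000 * 0.4 = 1200 ⇒ total 7465
Band 2: 12600 * 0.945 = 11907
Band 3: 13800 * 0.944 = 13027
Band 4: 3000 * 0.955 = 2865
Band 5: 9700 * 0.957 = 9283
Band 6: 2600 * 0.921 + 2500 * 0.546 = 2395 + 1365 = 3760
Giving 7465 / 11907 / 13027 / 2865 / 9283 / 3760.
[period 2]
Births: 11907 * 0.454 = 5406 ; 13027 * 0.4 = 5211 ⇒ total 10617
Band 2: 7465 * 0.945 = 7054
Band 3: 11907 * 0.944 = 11240
Band 4: 13027 * 0.955 = 12441
Band 5: 2865 * 0.957 = 2742
Band 6: 9283 * 0.921 + 3760 * 0.546 = 8550 + 2053 = 10603
Giving 10617 / 7054 / 11240 / 12441 / 2742 / 10603.
Dependents (band 0–14 + band 75+) = 10617 + 10603 = 21220; working-age = 33477; ratio = 21220/33477 × 100 = 63.4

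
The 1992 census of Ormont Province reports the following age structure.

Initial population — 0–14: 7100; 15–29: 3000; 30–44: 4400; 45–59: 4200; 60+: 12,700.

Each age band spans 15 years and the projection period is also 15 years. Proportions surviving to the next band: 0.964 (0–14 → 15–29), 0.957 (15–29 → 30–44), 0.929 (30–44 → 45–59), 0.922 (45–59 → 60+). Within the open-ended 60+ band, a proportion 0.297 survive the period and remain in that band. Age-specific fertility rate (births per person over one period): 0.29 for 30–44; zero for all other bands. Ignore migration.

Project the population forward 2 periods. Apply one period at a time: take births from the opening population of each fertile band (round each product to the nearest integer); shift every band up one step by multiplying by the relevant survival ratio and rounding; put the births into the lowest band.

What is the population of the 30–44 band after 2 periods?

— Period 1 —
Births: 4400 × 0.29 = 1276
15–29: 7100 × 0.964 = 6844
30–44: 3000 × 0.957 = 2871
45–59: 4400 × 0.929 = 4088
60+: 4200 × 0.922 + 12700 × 0.297 = 3872 + 3772 = 7644
→ [1276, 6844, 2871, 4088, 7644]
— Period 2 —
Births: 2871 × 0.29 = 833
15–29: 1276 × 0.964 = 1230
30–44: 6844 × 0.957 = 6550
45–59: 2871 × 0.929 = 2667
60+: 4088 × 0.922 + 7644 × 0.297 = 3769 + 2270 = 6039
→ [833, 1230, 6550, 2667, 6039]

6550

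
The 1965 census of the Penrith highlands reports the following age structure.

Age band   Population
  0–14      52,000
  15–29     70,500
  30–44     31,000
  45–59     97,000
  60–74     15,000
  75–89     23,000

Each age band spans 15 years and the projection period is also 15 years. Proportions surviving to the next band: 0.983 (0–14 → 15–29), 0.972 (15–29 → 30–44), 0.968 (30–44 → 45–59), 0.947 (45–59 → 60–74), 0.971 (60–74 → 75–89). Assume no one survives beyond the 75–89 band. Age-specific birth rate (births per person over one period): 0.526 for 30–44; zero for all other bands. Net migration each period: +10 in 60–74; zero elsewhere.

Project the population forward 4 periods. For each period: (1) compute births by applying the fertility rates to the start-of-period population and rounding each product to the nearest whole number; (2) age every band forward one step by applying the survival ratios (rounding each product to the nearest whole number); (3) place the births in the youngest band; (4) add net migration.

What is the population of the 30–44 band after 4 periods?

34440

Let group 1 be 0–14 through group 6 = 75–89.
After projecting period 1:
Births: 31000 * 0.526 = 16306
Group 2: 52000 * 0.983 = 51116
Group 3: 70500 * 0.972 = 68526
Group 4: 31000 * 0.968 = 30008
Group 5: 97000 * 0.947 = 91859
Group 6: 15000 * 0.971 = 14565
Net migration: Group 5 + 10 → 91869
End of period: [16306, 51116, 68526, 30008, 91869, 14565]
After projecting period 2:
Births: 68526 * 0.526 = 36045
Group 2: 16306 * 0.983 = 16029
Group 3: 51116 * 0.972 = 49685
Group 4: 68526 * 0.968 = 66333
Group 5: 30008 * 0.947 = 28418
Group 6: 91869 * 0.971 = 89205
Net migration: Group 5 + 10 → 28428
End of period: [36045, 16029, 49685, 66333, 28428, 89205]
After projecting period 3:
Births: 49685 * 0.526 = 26134
Group 2: 36045 * 0.983 = 35432
Group 3: 16029 * 0.972 = 15580
Group 4: 49685 * 0.968 = 48095
Group 5: 66333 * 0.947 = 62817
Group 6: 28428 * 0.971 = 27604
Net migration: Group 5 + 10 → 62827
End of period: [26134, 35432, 15580, 48095, 62827, 27604]
After projecting period 4:
Births: 15580 * 0.526 = 8195
Group 2: 26134 * 0.983 = 25690
Group 3: 35432 * 0.972 = 34440
Group 4: 15580 * 0.968 = 15081
Group 5: 48095 * 0.947 = 45546
Group 6: 62827 * 0.971 = 61005
Net migration: Group 5 + 10 → 45556
End of period: [8195, 25690, 34440, 15081, 45556, 61005]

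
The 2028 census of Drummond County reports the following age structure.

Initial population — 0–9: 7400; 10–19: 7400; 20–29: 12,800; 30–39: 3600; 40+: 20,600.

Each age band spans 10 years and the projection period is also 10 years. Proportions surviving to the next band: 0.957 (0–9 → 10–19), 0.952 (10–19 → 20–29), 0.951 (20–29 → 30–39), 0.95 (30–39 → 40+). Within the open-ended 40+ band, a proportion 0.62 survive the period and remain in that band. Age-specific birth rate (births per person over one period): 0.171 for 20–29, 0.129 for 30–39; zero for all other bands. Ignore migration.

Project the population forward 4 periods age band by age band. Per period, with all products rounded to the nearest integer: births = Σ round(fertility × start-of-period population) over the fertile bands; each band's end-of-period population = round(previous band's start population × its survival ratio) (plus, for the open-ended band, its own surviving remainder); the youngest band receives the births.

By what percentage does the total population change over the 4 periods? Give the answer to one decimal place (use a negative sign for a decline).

-49.2

Period 1:
Births: 12800 × 0.171 = 2189  |  3600 × 0.129 = 464 ⇒ total 2653
10–19: 7400 × 0.957 = 7082
20–29: 7400 × 0.952 = 7045
30–39: 12800 × 0.951 = 12173
40+: 3600 × 0.95 + 20600 × 0.62 = 3420 + 12772 = 16192
→ [2653, 7082, 7045, 12173, 16192]
Period 2:
Births: 7045 × 0.171 = 1205  |  12173 × 0.129 = 1570 ⇒ total 2775
10–19: 2653 × 0.957 = 2539
20–29: 7082 × 0.952 = 6742
30–39: 7045 × 0.951 = 6700
40+: 12173 × 0.95 + 16192 × 0.62 = 11564 + 10039 = 21603
→ [2775, 2539, 6742, 6700, 21603]
Period 3:
Births: 6742 × 0.171 = 1153  |  6700 × 0.129 = 864 ⇒ total 2017
10–19: 2775 × 0.957 = 2656
20–29: 2539 × 0.952 = 2417
30–39: 6742 × 0.951 = 6412
40+: 6700 × 0.95 + 21603 × 0.62 = 6365 + 13394 = 19759
→ [2017, 2656, 2417, 6412, 19759]
Period 4:
Births: 2417 × 0.171 = 413  |  6412 × 0.129 = 827 ⇒ total 1240
10–19: 2017 × 0.957 = 1930
20–29: 2656 × 0.952 = 2529
30–39: 2417 × 0.951 = 2299
40+: 6412 × 0.95 + 19759 × 0.62 = 6091 + 12251 = 18342
→ [1240, 1930, 2529, 2299, 18342]
Total: 51800 → 26340; change = -25460; percentage change = -49.2%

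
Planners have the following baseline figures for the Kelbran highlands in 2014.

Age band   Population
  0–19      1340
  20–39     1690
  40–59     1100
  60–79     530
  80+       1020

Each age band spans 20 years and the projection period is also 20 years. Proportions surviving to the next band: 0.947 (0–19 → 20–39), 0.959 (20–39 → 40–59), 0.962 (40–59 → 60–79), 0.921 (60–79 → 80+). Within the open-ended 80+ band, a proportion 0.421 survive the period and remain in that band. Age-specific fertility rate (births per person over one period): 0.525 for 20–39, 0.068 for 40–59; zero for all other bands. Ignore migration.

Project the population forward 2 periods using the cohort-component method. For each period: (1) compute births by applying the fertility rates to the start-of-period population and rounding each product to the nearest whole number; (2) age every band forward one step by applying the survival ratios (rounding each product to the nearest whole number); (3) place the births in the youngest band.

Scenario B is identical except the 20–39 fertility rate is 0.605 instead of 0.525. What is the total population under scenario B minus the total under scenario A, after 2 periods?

230

Period 1.
Births: 1690 * 0.525 = 887 ; 1100 * 0.068 = 75 ⇒ total 962
20–39: 1340 * 0.947 = 1269
40–59: 1690 * 0.959 = 1621
60–79: 1100 * 0.962 = 1058
80+: 530 * 0.921 + 1020 * 0.421 = 488 + 429 = 917
→ [962, 1269, 1621, 1058, 917]
Period 2.
Births: 1269 * 0.525 = 666 ; 1621 * 0.068 = 110 ⇒ total 776
20–39: 962 * 0.947 = 911
40–59: 1269 * 0.959 = 1217
60–79: 1621 * 0.962 = 1559
80+: 1058 * 0.921 + 917 * 0.421 = 974 + 386 = 1360
→ [776, 911, 1217, 1559, 1360]
Scenario A total after 2 periods: 5823
Scenario B projection —
Period 1.
Births: 1690 * 0.605 = 1022 ; 1100 * 0.068 = 75 ⇒ total 1097
20–39: 1340 * 0.947 = 1269
40–59: 1690 * 0.959 = 1621
60–79: 1100 * 0.962 = 1058
80+: 530 * 0.921 + 1020 * 0.421 = 488 + 429 = 917
→ [1097, 1269, 1621, 1058, 917]
Period 2.
Births: 1269 * 0.605 = 768 ; 1621 * 0.068 = 110 ⇒ total 878
20–39: 1097 * 0.947 = 1039
40–59: 1269 * 0.959 = 1217
60–79: 1621 * 0.962 = 1559
80+: 1058 * 0.921 + 917 * 0.421 = 974 + 386 = 1360
→ [878, 1039, 1217, 1559, 1360]
Scenario B total after 2 periods: 6053
Difference B − A = 6053 − 5823 = 230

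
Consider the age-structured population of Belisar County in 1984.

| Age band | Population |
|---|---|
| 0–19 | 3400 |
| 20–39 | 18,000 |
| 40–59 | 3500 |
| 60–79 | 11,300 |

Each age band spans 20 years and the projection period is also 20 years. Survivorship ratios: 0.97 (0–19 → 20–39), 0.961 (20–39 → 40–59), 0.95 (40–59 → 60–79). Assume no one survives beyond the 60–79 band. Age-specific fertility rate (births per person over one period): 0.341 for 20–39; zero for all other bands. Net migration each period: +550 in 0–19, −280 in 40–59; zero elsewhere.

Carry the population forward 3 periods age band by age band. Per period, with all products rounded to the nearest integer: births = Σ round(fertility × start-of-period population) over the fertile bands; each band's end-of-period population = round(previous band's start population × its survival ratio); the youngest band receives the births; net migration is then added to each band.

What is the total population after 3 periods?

(Groups numbered youngest = 1 to oldest = 4.)
Period 1:
Births: 18000 × 0.341 = 6138
Group 2: 3400 × 0.97 = 3298
Group 3: 18000 × 0.961 = 17298
Group 4: 3500 × 0.95 = 3325
Net migration: Group 1 + 550 → 6688; Group 3 − 280 → 17018
End of period: [6688, 3298, 17018, 3325]
Period 2:
Births: 3298 × 0.341 = 1125
Group 2: 6688 × 0.97 = 6487
Group 3: 3298 × 0.961 = 3169
Group 4: 17018 × 0.95 = 16167
Net migration: Group 1 + 550 → 1675; Group 3 − 280 → 2889
End of period: [1675, 6487, 2889, 16167]
Period 3:
Births: 6487 × 0.341 = 2212
Group 2: 1675 × 0.97 = 1625
Group 3: 6487 × 0.961 = 6234
Group 4: 2889 × 0.95 = 2745
Net migration: Group 1 + 550 → 2762; Group 3 − 280 → 5954
End of period: [2762, 1625, 5954, 2745]
Total after period 3: 2762 + 1625 + 5954 + 2745 = 13086

13086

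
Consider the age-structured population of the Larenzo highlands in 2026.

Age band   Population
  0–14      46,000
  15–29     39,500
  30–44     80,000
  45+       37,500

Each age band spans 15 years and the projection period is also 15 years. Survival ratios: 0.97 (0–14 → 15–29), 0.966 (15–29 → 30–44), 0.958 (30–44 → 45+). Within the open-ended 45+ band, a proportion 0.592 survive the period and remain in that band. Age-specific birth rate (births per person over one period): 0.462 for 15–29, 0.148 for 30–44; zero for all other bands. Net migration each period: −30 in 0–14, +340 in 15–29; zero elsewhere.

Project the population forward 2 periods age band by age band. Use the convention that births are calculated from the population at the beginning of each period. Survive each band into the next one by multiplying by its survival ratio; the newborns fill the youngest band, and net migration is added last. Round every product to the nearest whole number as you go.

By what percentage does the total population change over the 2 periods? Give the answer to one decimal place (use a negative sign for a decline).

After projecting period 1:
Births: 39500 * 0.462 = 18249, 80000 * 0.148 = 11840 — total 30089
15–29: 46000 * 0.97 = 44620
30–44: 39500 * 0.966 = 38157
45+: 80000 * 0.958 + 37500 * 0.592 = 76640 + 22200 = 98840
Net migration: 0–14 − 30 → 30059; 15–29 + 340 → 44960
→ [30059, 44960, 38157, 98840]
After projecting period 2:
Births: 44960 * 0.462 = 20772, 38157 * 0.148 = 5647 — total 26419
15–29: 30059 * 0.97 = 29157
30–44: 44960 * 0.966 = 43431
45+: 38157 * 0.958 + 98840 * 0.592 = 36554 + 58513 = 95067
Net migration: 0–14 − 30 → 26389; 15–29 + 340 → 29497
→ [26389, 29497, 43431, 95067]
Total: 203000 → 194384; change = -8616; percentage change = -4.2%

-4.2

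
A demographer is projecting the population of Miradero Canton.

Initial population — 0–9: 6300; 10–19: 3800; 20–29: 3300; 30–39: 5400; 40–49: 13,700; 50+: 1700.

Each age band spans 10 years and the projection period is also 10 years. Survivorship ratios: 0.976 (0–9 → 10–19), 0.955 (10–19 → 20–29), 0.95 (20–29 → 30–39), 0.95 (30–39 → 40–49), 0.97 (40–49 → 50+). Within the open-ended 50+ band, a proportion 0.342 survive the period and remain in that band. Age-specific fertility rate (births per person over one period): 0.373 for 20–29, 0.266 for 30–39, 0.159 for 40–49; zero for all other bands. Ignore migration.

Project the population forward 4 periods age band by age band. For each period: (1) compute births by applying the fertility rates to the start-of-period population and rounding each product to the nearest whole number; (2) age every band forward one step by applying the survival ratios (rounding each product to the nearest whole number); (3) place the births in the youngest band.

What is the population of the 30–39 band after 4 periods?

4290

Period 1.
Births: 3300 × 0.373 = 1231 ; 5400 × 0.266 = 1436 ; 13700 × 0.159 = 2178 → 4845
10–19: 6300 × 0.976 = 6149
20–29: 3800 × 0.955 = 3629
30–39: 3300 × 0.95 = 3135
40–49: 5400 × 0.95 = 5130
50+: 13700 × 0.97 + 1700 × 0.342 = 13289 + 581 = 13870
End of period: [4845, 6149, 3629, 3135, 5130, 13870]
Period 2.
Births: 3629 × 0.373 = 1354 ; 3135 × 0.266 = 834 ; 5130 × 0.159 = 816 → 3004
10–19: 4845 × 0.976 = 4729
20–29: 6149 × 0.955 = 5872
30–39: 3629 × 0.95 = 3448
40–49: 3135 × 0.95 = 2978
50+: 5130 × 0.97 + 13870 × 0.342 = 4976 + 4744 = 9720
End of period: [3004, 4729, 5872, 3448, 2978, 9720]
Period 3.
Births: 5872 × 0.373 = 2190 ; 3448 × 0.266 = 917 ; 2978 × 0.159 = 474 → 3581
10–19: 3004 × 0.976 = 2932
20–29: 4729 × 0.955 = 4516
30–39: 5872 × 0.95 = 5578
40–49: 3448 × 0.95 = 3276
50+: 2978 × 0.97 + 9720 × 0.342 = 2889 + 3324 = 6213
End of period: [3581, 2932, 4516, 5578, 3276, 6213]
Period 4.
Births: 4516 × 0.373 = 1684 ; 5578 × 0.266 = 1484 ; 3276 × 0.159 = 521 → 3689
10–19: 3581 × 0.976 = 3495
20–29: 2932 × 0.955 = 2800
30–39: 4516 × 0.95 = 4290
40–49: 5578 × 0.95 = 5299
50+: 3276 × 0.97 + 6213 × 0.342 = 3178 + 2125 = 5303
End of period: [3689, 3495, 2800, 4290, 5299, 5303]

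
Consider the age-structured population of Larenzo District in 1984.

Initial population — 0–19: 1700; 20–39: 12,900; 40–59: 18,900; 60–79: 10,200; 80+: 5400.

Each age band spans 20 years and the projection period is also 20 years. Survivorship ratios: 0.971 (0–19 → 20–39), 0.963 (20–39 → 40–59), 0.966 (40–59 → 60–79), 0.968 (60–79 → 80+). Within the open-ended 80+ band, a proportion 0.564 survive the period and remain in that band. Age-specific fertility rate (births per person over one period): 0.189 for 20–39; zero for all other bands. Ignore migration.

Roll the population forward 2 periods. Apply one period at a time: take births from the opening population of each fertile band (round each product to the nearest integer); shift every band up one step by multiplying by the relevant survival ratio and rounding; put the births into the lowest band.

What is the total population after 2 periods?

Let group 1 be 0–19 through group 5 = 80+.
Period 1.
Births: 12900 * 0.189 = 2438
Group 2: 1700 * 0.971 = 1651
Group 3: 12900 * 0.963 = 12423
Group 4: 18900 * 0.966 = 18257
Group 5: 10200 * 0.968 + 5400 * 0.564 = 9874 + 3046 = 12920
Population now: 0–19=2438, 20–39=1651, 40–59=12423, 60–79=18257, 80+=12920
Period 2.
Births: 1651 * 0.189 = 312
Group 2: 2438 * 0.971 = 2367
Group 3: 1651 * 0.963 = 1590
Group 4: 12423 * 0.966 = 12001
Group 5: 18257 * 0.968 + 12920 * 0.564 = 17673 + 7287 = 24960
Population now: 0–19=312, 20–39=2367, 40–59=1590, 60–79=12001, 80+=24960
Total after period 2: 312 + 2367 + 1590 + 12001 + 24960 = 41230

41230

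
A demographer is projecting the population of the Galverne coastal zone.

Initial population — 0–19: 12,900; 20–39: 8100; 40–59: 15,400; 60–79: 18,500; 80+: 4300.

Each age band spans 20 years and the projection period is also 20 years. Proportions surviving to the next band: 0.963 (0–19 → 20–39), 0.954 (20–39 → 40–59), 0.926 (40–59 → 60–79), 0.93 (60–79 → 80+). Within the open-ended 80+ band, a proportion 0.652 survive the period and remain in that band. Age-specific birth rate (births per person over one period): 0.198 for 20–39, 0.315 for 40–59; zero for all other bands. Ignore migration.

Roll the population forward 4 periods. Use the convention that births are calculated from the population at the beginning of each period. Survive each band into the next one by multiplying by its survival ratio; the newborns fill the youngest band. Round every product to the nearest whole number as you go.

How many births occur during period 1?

[period 1]
Births: 8100 * 0.198 = 1604  |  15400 * 0.315 = 4851 ⇒ total 6455
20–39: 12900 * 0.963 = 12423
40–59: 8100 * 0.954 = 7727
60–79: 15400 * 0.926 = 14260
80+: 18500 * 0.93 + 4300 * 0.652 = 17205 + 2804 = 20009
Population now: 0–19=6455, 20–39=12423, 40–59=7727, 60–79=14260, 80+=20009

6455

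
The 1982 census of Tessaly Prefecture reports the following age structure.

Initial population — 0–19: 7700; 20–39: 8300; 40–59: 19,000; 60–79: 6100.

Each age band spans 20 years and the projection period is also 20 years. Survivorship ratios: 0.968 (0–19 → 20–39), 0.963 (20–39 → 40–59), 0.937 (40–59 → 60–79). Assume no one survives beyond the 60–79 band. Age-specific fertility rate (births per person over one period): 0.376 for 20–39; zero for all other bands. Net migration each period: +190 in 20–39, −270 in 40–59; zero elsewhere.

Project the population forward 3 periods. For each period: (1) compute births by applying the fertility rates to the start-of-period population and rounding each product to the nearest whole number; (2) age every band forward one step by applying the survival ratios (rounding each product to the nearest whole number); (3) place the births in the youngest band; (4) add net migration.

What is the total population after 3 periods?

After projecting period 1:
Births: 8300 × 0.376 = 3121
20–39: 7700 × 0.968 = 7454
40–59: 8300 × 0.963 = 7993
60–79: 19000 × 0.937 = 17803
Net migration: 20–39 + 190 → 7644; 40–59 − 270 → 7723
End of period: [3121, 7644, 7723, 17803]
After projecting period 2:
Births: 7644 × 0.376 = 2874
20–39: 3121 × 0.968 = 3021
40–59: 7644 × 0.963 = 7361
60–79: 7723 × 0.937 = 7236
Net migration: 20–39 + 190 → 3211; 40–59 − 270 → 7091
End of period: [2874, 3211, 7091, 7236]
After projecting period 3:
Births: 3211 × 0.376 = 1207
20–39: 2874 × 0.968 = 2782
40–59: 3211 × 0.963 = 3092
60–79: 7091 × 0.937 = 6644
Net migration: 20–39 + 190 → 2972; 40–59 − 270 → 2822
End of period: [1207, 2972, 2822, 6644]
Total after period 3: 1207 + 2972 + 2822 + 6644 = 13645

13645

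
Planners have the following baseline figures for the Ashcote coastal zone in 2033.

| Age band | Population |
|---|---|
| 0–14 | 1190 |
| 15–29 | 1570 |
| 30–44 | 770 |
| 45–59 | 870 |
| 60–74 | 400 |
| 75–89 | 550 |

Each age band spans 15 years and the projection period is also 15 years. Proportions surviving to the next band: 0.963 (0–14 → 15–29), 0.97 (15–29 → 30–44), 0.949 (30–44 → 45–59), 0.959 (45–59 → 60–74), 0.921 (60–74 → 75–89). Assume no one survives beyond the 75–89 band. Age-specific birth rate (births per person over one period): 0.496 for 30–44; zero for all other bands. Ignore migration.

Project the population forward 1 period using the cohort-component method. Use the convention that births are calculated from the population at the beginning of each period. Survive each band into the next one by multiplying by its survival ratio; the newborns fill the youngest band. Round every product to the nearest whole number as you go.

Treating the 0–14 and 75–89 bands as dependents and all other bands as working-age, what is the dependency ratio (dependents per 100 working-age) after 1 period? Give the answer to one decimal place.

Let group 1 be 0–14 through group 6 = 75–89.
Period 1.
Births: 770 * 0.496 = 382
Group 2: 1190 * 0.963 = 1146
Group 3: 1570 * 0.97 = 1523
Group 4: 770 * 0.949 = 731
Group 5: 870 * 0.959 = 834
Group 6: 400 * 0.921 = 368
Population now: 0–14=382, 15–29=1146, 30–44=1523, 45–59=731, 60–74=834, 75–89=368
Dependents (band 0–14 + band 75–89) = 382 + 368 = 750; working-age = 4234; ratio = 750/4234 × 100 = 17.7

17.7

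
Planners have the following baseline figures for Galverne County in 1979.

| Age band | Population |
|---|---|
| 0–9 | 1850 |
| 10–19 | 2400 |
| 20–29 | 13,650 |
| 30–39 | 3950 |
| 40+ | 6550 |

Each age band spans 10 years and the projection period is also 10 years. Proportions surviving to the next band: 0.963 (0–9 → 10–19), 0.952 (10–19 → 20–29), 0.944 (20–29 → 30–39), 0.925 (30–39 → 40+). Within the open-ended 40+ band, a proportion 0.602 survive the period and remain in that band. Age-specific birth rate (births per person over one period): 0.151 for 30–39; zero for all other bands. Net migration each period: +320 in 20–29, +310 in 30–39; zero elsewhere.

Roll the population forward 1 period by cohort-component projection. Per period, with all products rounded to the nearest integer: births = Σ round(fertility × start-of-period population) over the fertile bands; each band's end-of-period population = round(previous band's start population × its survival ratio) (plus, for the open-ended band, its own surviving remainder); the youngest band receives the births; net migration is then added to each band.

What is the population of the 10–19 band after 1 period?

1782

— Period 1 —
Births: 3950 × 0.151 = 596
10–19: 1850 × 0.963 = 1782
20–29: 2400 × 0.952 = 2285
30–39: 13650 × 0.944 = 12886
40+: 3950 × 0.925 + 6550 × 0.602 = 3654 + 3943 = 7597
Net migration: 20–29 + 320 → 2605; 30–39 + 310 → 13196
End of period: [596, 1782, 2605, 13196, 7597]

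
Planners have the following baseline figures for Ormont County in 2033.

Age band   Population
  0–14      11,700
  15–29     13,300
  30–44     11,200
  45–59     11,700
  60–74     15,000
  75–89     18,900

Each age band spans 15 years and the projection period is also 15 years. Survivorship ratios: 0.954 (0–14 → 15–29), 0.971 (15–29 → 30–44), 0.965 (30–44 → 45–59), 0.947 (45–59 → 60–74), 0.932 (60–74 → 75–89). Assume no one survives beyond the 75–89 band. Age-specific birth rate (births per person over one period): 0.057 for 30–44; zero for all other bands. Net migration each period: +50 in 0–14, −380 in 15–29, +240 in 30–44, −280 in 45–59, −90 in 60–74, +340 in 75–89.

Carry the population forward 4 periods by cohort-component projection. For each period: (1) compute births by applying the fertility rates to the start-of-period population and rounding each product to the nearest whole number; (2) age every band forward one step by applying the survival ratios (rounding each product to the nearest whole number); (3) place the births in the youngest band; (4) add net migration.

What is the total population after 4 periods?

(Groups numbered youngest = 1 to oldest = 6.)
After projecting period 1:
Births: 11200 × 0.057 = 638
Group 2: 11700 × 0.954 = 11162
Group 3: 13300 × 0.971 = 12914
Group 4: 11200 × 0.965 = 10808
Group 5: 11700 × 0.947 = 11080
Group 6: 15000 × 0.932 = 13980
Net migration: Group 1 + 50 → 688; Group 2 − 380 → 10782; Group 3 + 240 → 13154; Group 4 − 280 → 10528; Group 5 − 90 → 10990; Group 6 + 340 → 14320
Giving 688 / 10782 / 13154 / 10528 / 10990 / 14320.
After projecting period 2:
Births: 13154 × 0.057 = 750
Group 2: 688 × 0.954 = 656
Group 3: 10782 × 0.971 = 10469
Group 4: 13154 × 0.965 = 12694
Group 5: 10528 × 0.947 = 9970
Group 6: 10990 × 0.932 = 10243
Net migration: Group 1 + 50 → 800; Group 2 − 380 → 276; Group 3 + 240 → 10709; Group 4 − 280 → 12414; Group 5 − 90 → 9880; Group 6 + 340 → 10583
Giving 800 / 276 / 10709 / 12414 / 9880 / 10583.
After projecting period 3:
Births: 10709 × 0.057 = 610
Group 2: 800 × 0.954 = 763
Group 3: 276 × 0.971 = 268
Group 4: 10709 × 0.965 = 10334
Group 5: 12414 × 0.947 = 11756
Group 6: 9880 × 0.932 = 9208
Net migration: Group 1 + 50 → 660; Group 2 − 380 → 383; Group 3 + 240 → 508; Group 4 − 280 → 10054; Group 5 − 90 → 11666; Group 6 + 340 → 9548
Giving 660 / 383 / 508 / 10054 / 11666 / 9548.
After projecting period 4:
Births: 508 × 0.057 = 29
Group 2: 660 × 0.954 = 630
Group 3: 383 × 0.971 = 372
Group 4: 508 × 0.965 = 490
Group 5: 10054 × 0.947 = 9521
Group 6: 11666 × 0.932 = 10873
Net migration: Group 1 + 50 → 79; Group 2 − 380 → 250; Group 3 + 240 → 612; Group 4 − 280 → 210; Group 5 − 90 → 9431; Group 6 + 340 → 11213
Giving 79 / 250 / 612 / 210 / 9431 / 11213.
Total after period 4: 79 + 250 + 612 + 210 + 9431 + 11213 = 21795

21795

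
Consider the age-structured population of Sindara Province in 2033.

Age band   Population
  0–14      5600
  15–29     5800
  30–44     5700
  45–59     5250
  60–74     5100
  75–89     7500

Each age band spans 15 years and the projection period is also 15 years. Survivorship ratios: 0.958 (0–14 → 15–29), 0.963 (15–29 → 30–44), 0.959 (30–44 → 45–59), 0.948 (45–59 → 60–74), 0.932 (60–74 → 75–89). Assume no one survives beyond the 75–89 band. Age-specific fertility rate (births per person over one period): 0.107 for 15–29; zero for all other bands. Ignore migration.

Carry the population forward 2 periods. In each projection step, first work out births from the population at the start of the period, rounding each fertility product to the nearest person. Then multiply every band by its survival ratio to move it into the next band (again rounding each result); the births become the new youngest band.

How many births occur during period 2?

574

(Bands numbered youngest = 1 to oldest = 6.)
[period 1]
Births: 5800 × 0.107 = 621
Band 2: 5600 × 0.958 = 5365
Band 3: 5800 × 0.963 = 5585
Band 4: 5700 × 0.959 = 5466
Band 5: 5250 × 0.948 = 4977
Band 6: 5100 × 0.932 = 4753
Population now: 0–14=621, 15–29=5365, 30–44=5585, 45–59=5466, 60–74=4977, 75–89=4753
[period 2]
Births: 5365 × 0.107 = 574
Band 2: 621 × 0.958 = 595
Band 3: 5365 × 0.963 = 5166
Band 4: 5585 × 0.959 = 5356
Band 5: 5466 × 0.948 = 5182
Band 6: 4977 × 0.932 = 4639
Population now: 0–14=574, 15–29=595, 30–44=5166, 45–59=5356, 60–74=5182, 75–89=4639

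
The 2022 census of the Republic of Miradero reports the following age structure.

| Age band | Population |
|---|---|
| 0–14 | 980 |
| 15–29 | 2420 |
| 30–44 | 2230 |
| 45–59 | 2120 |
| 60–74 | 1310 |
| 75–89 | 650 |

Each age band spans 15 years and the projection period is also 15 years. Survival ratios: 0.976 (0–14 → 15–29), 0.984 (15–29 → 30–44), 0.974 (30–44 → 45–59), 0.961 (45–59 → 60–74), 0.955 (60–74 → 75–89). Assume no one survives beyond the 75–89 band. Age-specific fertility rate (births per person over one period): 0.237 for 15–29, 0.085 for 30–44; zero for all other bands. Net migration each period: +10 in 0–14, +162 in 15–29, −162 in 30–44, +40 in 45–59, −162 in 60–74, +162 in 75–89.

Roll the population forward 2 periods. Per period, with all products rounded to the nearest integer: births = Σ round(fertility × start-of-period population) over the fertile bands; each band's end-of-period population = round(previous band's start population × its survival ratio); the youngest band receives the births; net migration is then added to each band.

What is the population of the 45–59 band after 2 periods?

2201

Call the bands 1 to 6, youngest first.
— Period 1 —
Births: 2420 × 0.237 = 574  |  2230 × 0.085 = 190 — total 764
Band 2: 980 × 0.976 = 956
Band 3: 2420 × 0.984 = 2381
Band 4: 2230 × 0.974 = 2172
Band 5: 2120 × 0.961 = 2037
Band 6: 1310 × 0.955 = 1251
Net migration: Band 1 + 10 → 774; Band 2 + 162 → 1118; Band 3 − 162 → 2219; Band 4 + 40 → 2212; Band 5 − 162 → 1875; Band 6 + 162 → 1413
End of period: [774, 1118, 2219, 2212, 1875, 1413]
— Period 2 —
Births: 1118 × 0.237 = 265  |  2219 × 0.085 = 189 — total 454
Band 2: 774 × 0.976 = 755
Band 3: 1118 × 0.984 = 1100
Band 4: 2219 × 0.974 = 2161
Band 5: 2212 × 0.961 = 2126
Band 6: 1875 × 0.955 = 1791
Net migration: Band 1 + 10 → 464; Band 2 + 162 → 917; Band 3 − 162 → 938; Band 4 + 40 → 2201; Band 5 − 162 → 1964; Band 6 + 162 → 1953
End of period: [464, 917, 938, 2201, 1964, 1953]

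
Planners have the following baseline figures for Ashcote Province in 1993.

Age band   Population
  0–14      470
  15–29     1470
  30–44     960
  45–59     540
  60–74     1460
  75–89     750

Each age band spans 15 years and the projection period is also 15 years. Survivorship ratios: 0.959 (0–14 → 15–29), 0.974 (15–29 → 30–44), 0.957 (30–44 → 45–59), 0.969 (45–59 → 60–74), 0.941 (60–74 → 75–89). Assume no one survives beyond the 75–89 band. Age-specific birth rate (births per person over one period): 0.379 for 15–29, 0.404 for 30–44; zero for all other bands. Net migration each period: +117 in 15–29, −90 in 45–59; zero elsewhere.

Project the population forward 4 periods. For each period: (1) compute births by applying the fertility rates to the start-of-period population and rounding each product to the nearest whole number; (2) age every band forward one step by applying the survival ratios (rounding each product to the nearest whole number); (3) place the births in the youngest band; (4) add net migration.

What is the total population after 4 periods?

4748

[period 1]
Births: 1470 × 0.379 = 557  |  960 × 0.404 = 388 — total 945
15–29: 470 × 0.959 = 451
30–44: 1470 × 0.974 = 1432
45–59: 960 × 0.957 = 919
60–74: 540 × 0.969 = 523
75–89: 1460 × 0.941 = 1374
Net migration: 15–29 + 117 → 568; 45–59 − 90 → 829
→ [945, 568, 1432, 829, 523, 1374]
[period 2]
Births: 568 × 0.379 = 215  |  1432 × 0.404 = 579 — total 794
15–29: 945 × 0.959 = 906
30–44: 568 × 0.974 = 553
45–59: 1432 × 0.957 = 1370
60–74: 829 × 0.969 = 803
75–89: 523 × 0.941 = 492
Net migration: 15–29 + 117 → 1023; 45–59 − 90 → 1280
→ [794, 1023, 553, 1280, 803, 492]
[period 3]
Births: 1023 × 0.379 = 388  |  553 × 0.404 = 223 — total 611
15–29: 794 × 0.959 = 761
30–44: 1023 × 0.974 = 996
45–59: 553 × 0.957 = 529
60–74: 1280 × 0.969 = 1240
75–89: 803 × 0.941 = 756
Net migration: 15–29 + 117 → 878; 45–59 − 90 → 439
→ [611, 878, 996, 439, 1240, 756]
[period 4]
Births: 878 × 0.379 = 333  |  996 × 0.404 = 402 — total 735
15–29: 611 × 0.959 = 586
30–44: 878 × 0.974 = 855
45–59: 996 × 0.957 = 953
60–74: 439 × 0.969 = 425
75–89: 1240 × 0.941 = 1167
Net migration: 15–29 + 117 → 703; 45–59 − 90 → 863
→ [735, 703, 855, 863, 425, 1167]
Total after period 4: 735 + 703 + 855 + 863 + 425 + 1167 = 4748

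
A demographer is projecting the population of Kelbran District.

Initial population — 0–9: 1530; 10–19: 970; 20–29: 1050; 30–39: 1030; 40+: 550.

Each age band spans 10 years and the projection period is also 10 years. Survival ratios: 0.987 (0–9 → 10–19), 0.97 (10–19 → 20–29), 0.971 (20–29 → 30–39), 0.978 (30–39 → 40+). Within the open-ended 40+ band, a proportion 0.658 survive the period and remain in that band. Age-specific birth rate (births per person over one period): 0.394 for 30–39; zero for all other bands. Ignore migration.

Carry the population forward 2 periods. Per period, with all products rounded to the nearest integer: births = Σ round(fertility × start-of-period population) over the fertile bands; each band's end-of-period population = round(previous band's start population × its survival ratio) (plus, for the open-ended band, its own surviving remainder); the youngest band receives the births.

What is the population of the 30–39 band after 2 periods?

914

Period 1:
Births: 1030 × 0.394 = 406
10–19: 1530 × 0.987 = 1510
20–29: 970 × 0.97 = 941
30–39: 1050 × 0.971 = 1020
40+: 1030 × 0.978 + 550 × 0.658 = 1007 + 362 = 1369
→ [406, 1510, 941, 1020, 1369]
Period 2:
Births: 1020 × 0.394 = 402
10–19: 406 × 0.987 = 401
20–29: 1510 × 0.97 = 1465
30–39: 941 × 0.971 = 914
40+: 1020 × 0.978 + 1369 × 0.658 = 998 + 901 = 1899
→ [402, 401, 1465, 914, 1899]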